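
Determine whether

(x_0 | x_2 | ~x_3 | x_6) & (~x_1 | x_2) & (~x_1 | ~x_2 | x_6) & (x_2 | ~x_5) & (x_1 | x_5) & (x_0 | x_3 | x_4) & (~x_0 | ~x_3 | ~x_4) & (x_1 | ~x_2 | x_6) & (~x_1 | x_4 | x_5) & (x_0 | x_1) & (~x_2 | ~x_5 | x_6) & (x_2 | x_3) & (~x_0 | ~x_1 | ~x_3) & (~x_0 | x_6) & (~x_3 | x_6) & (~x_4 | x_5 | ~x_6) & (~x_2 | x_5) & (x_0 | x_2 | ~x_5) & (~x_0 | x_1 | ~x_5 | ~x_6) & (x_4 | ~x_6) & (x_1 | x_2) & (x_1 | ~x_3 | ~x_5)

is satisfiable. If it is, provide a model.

x_0 = False, x_1 = True, x_2 = True, x_3 = False, x_4 = True, x_5 = True, x_6 = True

Set x_0 = False.
  then (x_0 | x_1) forces x_1 = True.
  then (~x_1 | x_2) forces x_2 = True.
  then (~x_1 | ~x_2 | x_6) forces x_6 = True.
  then (~x_2 | x_5) forces x_5 = True.
  then (x_4 | ~x_6) forces x_4 = True.
Set x_3 = False.
All clauses satisfied.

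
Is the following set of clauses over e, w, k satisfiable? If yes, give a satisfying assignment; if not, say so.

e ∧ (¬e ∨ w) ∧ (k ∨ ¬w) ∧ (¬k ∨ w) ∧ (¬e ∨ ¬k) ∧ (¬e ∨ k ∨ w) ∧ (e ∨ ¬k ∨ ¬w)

The formula is unsatisfiable.

Case e = True:
  (¬e ∨ w) forces w = True.
  (k ∨ ¬w) forces k = True.
  Clause (¬e ∨ ¬k) is falsified — contradiction.
Case e = False:
  Clause (e) is falsified — contradiction.
Both cases fail, so the formula is unsatisfiable.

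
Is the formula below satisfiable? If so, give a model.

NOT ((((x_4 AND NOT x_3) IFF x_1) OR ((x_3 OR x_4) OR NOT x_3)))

No satisfying assignment exists.

Case x_3 = True: the formula becomes NOT ((NOT x_1 OR True)) = False.
Case x_3 = False: the formula becomes NOT (((x_4 IFF x_1) OR True)) = False.
Both cases fail — unsatisfiable.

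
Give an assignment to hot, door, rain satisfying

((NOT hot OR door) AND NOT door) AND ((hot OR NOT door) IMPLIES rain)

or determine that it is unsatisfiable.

hot = False, door = False, rain = True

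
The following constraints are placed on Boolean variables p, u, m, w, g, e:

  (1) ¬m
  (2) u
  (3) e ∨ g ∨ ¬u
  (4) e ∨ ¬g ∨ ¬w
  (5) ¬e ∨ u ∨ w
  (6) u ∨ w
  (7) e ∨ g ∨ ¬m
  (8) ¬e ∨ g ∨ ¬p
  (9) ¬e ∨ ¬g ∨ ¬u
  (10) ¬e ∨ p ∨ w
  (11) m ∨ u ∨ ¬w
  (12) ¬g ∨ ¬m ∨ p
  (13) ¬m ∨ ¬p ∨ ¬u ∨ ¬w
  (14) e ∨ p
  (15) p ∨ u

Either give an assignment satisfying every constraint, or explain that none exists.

Unit clause (¬m) forces m = False.
Unit clause (u) forces u = True.
Set p = True.
Set w = False.
Try g = False:
  (e ∨ g ∨ ¬u) forces e = True.
  clause (¬e ∨ g ∨ ¬p) is falsified — backtrack.
So g = True.
  then (¬e ∨ ¬g ∨ ¬u) forces e = False.
All clauses satisfied.

p=T, u=T, m=F, w=F, g=T, e=F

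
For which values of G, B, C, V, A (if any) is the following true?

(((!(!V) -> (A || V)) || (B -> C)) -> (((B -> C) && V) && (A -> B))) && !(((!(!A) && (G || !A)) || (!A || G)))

G=F, B=T, C=T, V=T, A=T

  ((!(!V) -> (A || V)) || (B -> C)) -> (((B -> C) && V) && (A -> B)) = True
    (!(!V) -> (A || V)) || (B -> C) = True
      !(!V) -> (A || V) = True
        !(!V) = True
          !V = False
        A || V = True
      B -> C = True
    ((B -> C) && V) && (A -> B) = True
      (B -> C) && V = True
        B -> C = True
      A -> B = True
  !(((!(!A) && (G || !A)) || (!A || G))) = True
    (!(!A) && (G || !A)) || (!A || G) = False
      !(!A) && (G || !A) = False
        !(!A) = True
          !A = False
        G || !A = False
          !A = False
      !A || G = False
        !A = False
Both conjuncts True, so the formula holds.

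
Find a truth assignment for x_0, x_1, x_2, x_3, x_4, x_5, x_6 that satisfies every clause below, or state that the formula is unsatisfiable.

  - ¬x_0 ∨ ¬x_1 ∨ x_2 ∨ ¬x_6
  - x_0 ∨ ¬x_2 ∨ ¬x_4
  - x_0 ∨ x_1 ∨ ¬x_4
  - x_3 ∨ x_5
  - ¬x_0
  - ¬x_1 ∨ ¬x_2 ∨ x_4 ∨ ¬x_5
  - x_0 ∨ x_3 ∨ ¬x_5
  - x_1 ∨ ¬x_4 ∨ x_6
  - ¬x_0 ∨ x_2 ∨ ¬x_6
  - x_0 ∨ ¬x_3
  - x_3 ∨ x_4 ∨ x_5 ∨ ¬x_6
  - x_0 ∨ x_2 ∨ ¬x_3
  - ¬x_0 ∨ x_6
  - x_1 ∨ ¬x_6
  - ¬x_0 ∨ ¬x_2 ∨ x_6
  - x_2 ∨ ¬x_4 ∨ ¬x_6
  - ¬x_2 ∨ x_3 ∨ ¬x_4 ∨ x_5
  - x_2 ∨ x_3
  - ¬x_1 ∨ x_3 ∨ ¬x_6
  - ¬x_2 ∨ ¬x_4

Unsatisfiable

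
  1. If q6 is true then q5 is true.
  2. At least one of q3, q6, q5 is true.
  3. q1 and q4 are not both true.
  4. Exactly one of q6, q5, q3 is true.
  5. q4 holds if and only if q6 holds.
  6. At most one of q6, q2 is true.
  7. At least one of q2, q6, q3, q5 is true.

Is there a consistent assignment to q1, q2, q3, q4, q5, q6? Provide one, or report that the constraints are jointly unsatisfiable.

q1 = False, q2 = True, q3 = False, q4 = False, q5 = True, q6 = False

  (1) q6=F ⇒ q5: vacuous ✓
  (2) {q3, q6, q5}: 1 true — at least one ✓
  (3) q1=F, q4=F — not both ✓
  (4) {q6, q5, q3}: 1 true — exactly one ✓
  (5) q4=F, q6=F — same ✓
  (6) {q6, q2}: 1 true — at most one ✓
  (7) {q2, q6, q3, q5}: 2 true — at least one ✓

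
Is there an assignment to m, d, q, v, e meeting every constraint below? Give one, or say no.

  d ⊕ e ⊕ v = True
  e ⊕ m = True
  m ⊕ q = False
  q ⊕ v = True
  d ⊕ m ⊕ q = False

Adding constraints 1, 2, 4, 5 mod 2: every variable appears an even number of times on the left, so the left side is 0.
But the right sides sum to 1 (mod 2). 0 ≠ 1 — the system is inconsistent.

The formula is unsatisfiable.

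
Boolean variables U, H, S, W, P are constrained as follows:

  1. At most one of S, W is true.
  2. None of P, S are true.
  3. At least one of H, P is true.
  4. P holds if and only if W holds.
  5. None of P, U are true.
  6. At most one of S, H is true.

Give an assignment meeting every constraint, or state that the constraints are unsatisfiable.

U = False; H = True; S = False; W = False; P = False

  (1) {S, W}: 0 true — at most one ✓
  (2) {P, S}: 0 true — none ✓
  (3) {H, P}: 1 true — at least one ✓
  (4) P=F, W=F — same ✓
  (5) {P, U}: 0 true — none ✓
  (6) {S, H}: 1 true — at most one ✓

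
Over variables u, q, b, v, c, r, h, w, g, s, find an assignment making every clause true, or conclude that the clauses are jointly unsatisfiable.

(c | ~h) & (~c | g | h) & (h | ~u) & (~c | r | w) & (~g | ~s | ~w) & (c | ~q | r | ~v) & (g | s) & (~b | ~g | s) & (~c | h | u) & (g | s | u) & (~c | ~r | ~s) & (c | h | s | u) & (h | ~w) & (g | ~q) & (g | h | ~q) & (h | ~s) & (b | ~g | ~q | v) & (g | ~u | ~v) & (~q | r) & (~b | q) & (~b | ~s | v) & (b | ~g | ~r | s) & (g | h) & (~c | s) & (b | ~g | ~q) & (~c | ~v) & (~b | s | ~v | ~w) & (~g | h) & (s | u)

Set u = False.
  then (s | u) forces s = True.
  then (h | ~s) forces h = True.
  then (c | ~h) forces c = True.
  then (~c | ~r | ~s) forces r = False.
  then (~q | r) forces q = False.
  then (~b | q) forces b = False.
  then (~c | ~v) forces v = False.
  then (~c | r | w) forces w = True.
  then (~g | ~s | ~w) forces g = False.
All clauses satisfied.

u=F, q=F, b=F, v=F, c=T, r=F, h=T, w=T, g=F, s=T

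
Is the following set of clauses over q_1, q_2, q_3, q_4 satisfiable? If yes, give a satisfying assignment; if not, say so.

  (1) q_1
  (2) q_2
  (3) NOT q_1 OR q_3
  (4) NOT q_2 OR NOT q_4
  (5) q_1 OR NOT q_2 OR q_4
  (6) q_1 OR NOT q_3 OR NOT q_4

q_1 = True; q_2 = True; q_3 = True; q_4 = False

Unit clause (q_1) forces q_1 = True.
Unit clause (q_2) forces q_2 = True.
In (NOT q_1 OR q_3) only q_3 is left, so q_3 = True.
In (NOT q_2 OR NOT q_4) only NOT q_4 is left, so q_4 = False.
Check each clause:
  (q_1): q_1 holds.
  (q_2): q_2 holds.
  (NOT q_1 OR q_3): q_3 holds.
  (NOT q_2 OR NOT q_4): NOT q_4 holds.
  (q_1 OR NOT q_2 OR q_4): q_1 holds.
  (q_1 OR NOT q_3 OR NOT q_4): q_1 holds.
All clauses satisfied.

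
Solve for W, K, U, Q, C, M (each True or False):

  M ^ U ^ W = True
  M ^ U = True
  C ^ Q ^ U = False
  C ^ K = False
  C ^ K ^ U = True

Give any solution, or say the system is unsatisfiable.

W=F, K=T, U=T, Q=F, C=T, M=F

M ^ U ^ W = F ^ T ^ F = True ✓
M ^ U = F ^ T = True ✓
C ^ Q ^ U = T ^ F ^ T = False ✓
C ^ K = T ^ T = False ✓
C ^ K ^ U = T ^ T ^ T = True ✓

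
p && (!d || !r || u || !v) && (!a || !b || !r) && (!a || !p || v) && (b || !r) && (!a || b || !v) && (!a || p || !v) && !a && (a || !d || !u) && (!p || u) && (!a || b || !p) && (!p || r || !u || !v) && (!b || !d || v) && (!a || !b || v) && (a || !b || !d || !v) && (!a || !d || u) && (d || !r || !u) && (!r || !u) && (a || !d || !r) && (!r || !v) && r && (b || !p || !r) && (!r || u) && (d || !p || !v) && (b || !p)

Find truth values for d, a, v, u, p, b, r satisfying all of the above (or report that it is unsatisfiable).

UNSATISFIABLE

Case a = True:
  Clause (!a) is falsified — contradiction.
Case a = False:
  (p) forces p = True.
  (!p || u) forces u = True.
  (a || !d || !u) forces d = False.
  (d || !r || !u) forces r = False.
  Clause (r) is falsified — contradiction.
Both cases fail, so the formula is unsatisfiable.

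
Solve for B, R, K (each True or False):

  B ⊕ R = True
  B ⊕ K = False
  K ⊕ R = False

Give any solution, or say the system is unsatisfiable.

Adding constraints 1, 2, 3 mod 2: every variable appears an even number of times on the left, so the left side is 0.
But the right sides sum to 1 (mod 2). 0 ≠ 1 — the system is inconsistent.

Unsatisfiable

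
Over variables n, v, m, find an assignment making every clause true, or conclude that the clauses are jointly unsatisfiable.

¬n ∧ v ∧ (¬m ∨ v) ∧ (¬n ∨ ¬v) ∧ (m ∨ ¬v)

n = False, v = True, m = True

Unit clause (¬n) forces n = False.
Unit clause (v) forces v = True.
In (m ∨ ¬v) only m is left, so m = True.
Check each clause:
  (¬n): ¬n holds.
  (v): v holds.
  (¬m ∨ v): v holds.
  (¬n ∨ ¬v): ¬n holds.
  (m ∨ ¬v): m holds.
All clauses satisfied.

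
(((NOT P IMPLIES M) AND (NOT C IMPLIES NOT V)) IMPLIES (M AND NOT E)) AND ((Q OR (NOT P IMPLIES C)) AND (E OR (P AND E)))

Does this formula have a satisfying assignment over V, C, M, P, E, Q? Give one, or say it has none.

V = False, C = True, M = False, P = False, E = True, Q = False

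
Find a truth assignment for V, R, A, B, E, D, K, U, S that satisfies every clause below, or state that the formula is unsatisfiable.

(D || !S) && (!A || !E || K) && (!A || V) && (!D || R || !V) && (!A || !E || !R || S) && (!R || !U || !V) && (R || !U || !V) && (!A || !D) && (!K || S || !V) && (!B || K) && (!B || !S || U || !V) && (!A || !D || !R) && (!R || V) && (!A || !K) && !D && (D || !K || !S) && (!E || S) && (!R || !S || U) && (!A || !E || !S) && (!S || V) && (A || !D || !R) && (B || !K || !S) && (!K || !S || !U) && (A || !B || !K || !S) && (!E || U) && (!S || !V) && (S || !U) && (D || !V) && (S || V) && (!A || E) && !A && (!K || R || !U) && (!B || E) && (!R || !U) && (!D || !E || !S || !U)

No satisfying assignment exists.

Case D = True:
  Clause (!D) is falsified — contradiction.
Case D = False:
  (D || !S) forces S = False.
  (!E || S) forces E = False.
  (S || !U) forces U = False.
  (D || !V) forces V = False.
  Clause (S || V) is falsified — contradiction.
Both cases fail, so the formula is unsatisfiable.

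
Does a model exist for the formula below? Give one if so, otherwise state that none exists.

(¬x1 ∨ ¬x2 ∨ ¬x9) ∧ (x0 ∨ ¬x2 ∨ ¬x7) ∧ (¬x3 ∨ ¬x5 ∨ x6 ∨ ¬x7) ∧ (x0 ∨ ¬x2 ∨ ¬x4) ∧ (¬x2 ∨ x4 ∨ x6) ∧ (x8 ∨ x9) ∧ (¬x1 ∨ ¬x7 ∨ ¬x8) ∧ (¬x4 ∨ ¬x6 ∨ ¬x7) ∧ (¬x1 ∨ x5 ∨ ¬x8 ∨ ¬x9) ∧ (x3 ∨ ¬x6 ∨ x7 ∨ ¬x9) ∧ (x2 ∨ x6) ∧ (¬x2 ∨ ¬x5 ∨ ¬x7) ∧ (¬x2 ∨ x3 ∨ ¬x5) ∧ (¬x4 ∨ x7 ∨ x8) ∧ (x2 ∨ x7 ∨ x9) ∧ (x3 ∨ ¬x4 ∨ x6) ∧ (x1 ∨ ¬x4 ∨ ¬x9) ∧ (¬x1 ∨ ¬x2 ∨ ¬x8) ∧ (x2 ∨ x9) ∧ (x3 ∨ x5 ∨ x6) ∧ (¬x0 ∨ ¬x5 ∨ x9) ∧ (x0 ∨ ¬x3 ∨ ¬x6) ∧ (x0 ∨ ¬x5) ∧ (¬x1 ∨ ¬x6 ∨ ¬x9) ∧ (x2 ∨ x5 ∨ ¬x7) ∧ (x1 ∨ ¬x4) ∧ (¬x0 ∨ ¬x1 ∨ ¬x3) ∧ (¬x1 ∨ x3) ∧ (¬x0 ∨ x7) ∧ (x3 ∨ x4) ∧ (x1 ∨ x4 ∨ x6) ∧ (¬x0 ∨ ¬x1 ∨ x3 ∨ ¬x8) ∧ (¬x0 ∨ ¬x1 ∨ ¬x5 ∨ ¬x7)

x0 = True, x1 = False, x2 = True, x3 = True, x4 = False, x5 = False, x6 = True, x7 = True, x8 = True, x9 = False

Set x0 = True.
  then (¬x0 ∨ x7) forces x7 = True.
Try x1 = True:
  (¬x1 ∨ ¬x7 ∨ ¬x8) forces x8 = False.
  (x8 ∨ x9) forces x9 = True.
  (¬x1 ∨ ¬x2 ∨ ¬x9) forces x2 = False.
  (x2 ∨ x6) forces x6 = True.
  clause (¬x1 ∨ ¬x6 ∨ ¬x9) is falsified — backtrack.
So x1 = False.
  then (x1 ∨ ¬x4) forces x4 = False.
  then (x3 ∨ x4) forces x3 = True.
  then (x1 ∨ x4 ∨ x6) forces x6 = True.
Set x2 = True.
  then (¬x2 ∨ ¬x5 ∨ ¬x7) forces x5 = False.
Set x8 = True.
Set x9 = False.
All clauses satisfied.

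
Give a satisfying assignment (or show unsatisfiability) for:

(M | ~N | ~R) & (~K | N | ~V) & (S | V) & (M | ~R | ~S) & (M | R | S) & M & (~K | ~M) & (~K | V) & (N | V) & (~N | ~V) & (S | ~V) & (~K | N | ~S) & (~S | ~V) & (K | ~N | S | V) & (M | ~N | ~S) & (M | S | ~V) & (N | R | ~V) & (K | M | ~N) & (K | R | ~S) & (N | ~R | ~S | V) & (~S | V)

No satisfying assignment exists.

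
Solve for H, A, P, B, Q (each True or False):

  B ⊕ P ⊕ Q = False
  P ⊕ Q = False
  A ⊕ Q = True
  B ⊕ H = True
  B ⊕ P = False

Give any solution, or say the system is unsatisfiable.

H = True, A = True, P = False, B = False, Q = False

B ⊕ P ⊕ Q = F ⊕ F ⊕ F = False ✓
P ⊕ Q = F ⊕ F = False ✓
A ⊕ Q = T ⊕ F = True ✓
B ⊕ H = F ⊕ T = True ✓
B ⊕ P = F ⊕ F = False ✓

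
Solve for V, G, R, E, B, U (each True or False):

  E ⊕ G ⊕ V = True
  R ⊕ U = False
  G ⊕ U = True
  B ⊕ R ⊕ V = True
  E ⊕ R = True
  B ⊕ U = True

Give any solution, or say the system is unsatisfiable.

Adding constraints 1, 3, 4, 5, 6 mod 2: every variable appears an even number of times on the left, so the left side is 0.
But the right sides sum to 1 (mod 2). 0 ≠ 1 — the system is inconsistent.

No satisfying assignment exists.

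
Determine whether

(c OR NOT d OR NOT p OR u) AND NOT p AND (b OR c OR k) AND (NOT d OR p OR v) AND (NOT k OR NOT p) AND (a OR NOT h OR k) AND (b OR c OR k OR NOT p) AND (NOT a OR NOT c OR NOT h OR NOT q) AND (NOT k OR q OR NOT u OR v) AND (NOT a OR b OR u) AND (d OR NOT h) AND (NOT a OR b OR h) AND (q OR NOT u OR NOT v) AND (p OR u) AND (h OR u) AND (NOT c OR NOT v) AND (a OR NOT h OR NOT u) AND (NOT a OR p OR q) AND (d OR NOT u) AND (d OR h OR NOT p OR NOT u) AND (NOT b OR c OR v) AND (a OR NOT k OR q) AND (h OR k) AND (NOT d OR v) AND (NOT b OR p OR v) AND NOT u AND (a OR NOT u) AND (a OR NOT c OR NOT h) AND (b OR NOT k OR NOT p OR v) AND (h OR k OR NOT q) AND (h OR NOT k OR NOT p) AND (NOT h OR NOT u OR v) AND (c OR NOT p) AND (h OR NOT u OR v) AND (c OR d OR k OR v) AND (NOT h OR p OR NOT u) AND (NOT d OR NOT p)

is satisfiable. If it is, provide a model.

Unsatisfiable — no assignment works.

Case u = True:
  Clause (NOT u) is falsified — contradiction.
Case u = False:
  (NOT p) forces p = False.
  Clause (p OR u) is falsified — contradiction.
Both cases fail, so the formula is unsatisfiable.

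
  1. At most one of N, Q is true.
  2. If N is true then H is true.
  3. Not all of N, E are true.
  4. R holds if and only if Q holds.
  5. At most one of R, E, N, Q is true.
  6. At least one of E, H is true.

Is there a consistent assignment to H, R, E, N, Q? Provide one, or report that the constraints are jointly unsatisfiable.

H: True, R: False, E: True, N: False, Q: False

  (1) {N, Q}: 0 true — at most one ✓
  (2) N=F ⇒ H: vacuous ✓
  (3) {N, E}: 1/2 true — not all ✓
  (4) R=F, Q=F — same ✓
  (5) {R, E, N, Q}: 1 true — at most one ✓
  (6) {E, H}: 2 true — at least one ✓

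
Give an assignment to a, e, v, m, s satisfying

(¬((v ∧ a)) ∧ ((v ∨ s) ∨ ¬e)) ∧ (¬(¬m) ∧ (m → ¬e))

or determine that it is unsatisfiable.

a = False; e = False; v = False; m = True; s = True

  ¬((v ∧ a)) ∧ ((v ∨ s) ∨ ¬e) = True
    ¬((v ∧ a)) = True
      v ∧ a = False
    (v ∨ s) ∨ ¬e = True
      v ∨ s = True
      ¬e = True
  ¬(¬m) ∧ (m → ¬e) = True
    ¬(¬m) = True
      ¬m = False
    m → ¬e = True
      ¬e = True
Both conjuncts True, so the formula holds.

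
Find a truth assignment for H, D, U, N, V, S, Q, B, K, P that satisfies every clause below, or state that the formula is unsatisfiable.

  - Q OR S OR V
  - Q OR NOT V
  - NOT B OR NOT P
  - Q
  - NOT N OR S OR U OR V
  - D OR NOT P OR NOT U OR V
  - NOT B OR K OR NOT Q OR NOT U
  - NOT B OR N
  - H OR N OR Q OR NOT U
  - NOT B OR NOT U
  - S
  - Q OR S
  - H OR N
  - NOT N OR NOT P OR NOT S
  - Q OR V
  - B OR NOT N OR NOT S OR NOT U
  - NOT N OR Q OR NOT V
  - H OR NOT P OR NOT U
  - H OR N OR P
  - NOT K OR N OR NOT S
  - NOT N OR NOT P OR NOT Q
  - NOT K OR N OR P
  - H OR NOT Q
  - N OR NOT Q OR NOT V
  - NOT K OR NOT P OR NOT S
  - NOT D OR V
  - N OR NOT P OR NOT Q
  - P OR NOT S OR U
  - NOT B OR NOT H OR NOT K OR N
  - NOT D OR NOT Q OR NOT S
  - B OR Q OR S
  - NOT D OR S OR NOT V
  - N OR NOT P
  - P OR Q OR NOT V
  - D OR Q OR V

Unit clause (Q) forces Q = True.
Unit clause (S) forces S = True.
In (H OR NOT Q) only H is left, so H = True.
In (NOT D OR NOT Q OR NOT S) only NOT D is left, so D = False.
Try U = False:
  (P OR NOT S OR U) forces P = True.
  (NOT B OR NOT P) forces B = False.
  (NOT N OR NOT P OR NOT S) forces N = False.
  clause (N OR NOT P OR NOT Q) is falsified — backtrack.
So U = True.
  then (NOT B OR NOT U) forces B = False.
  then (B OR NOT N OR NOT S OR NOT U) forces N = False.
  then (NOT K OR N OR NOT S) forces K = False.
  then (N OR NOT Q OR NOT V) forces V = False.
  then (N OR NOT P OR NOT Q) forces P = False.
All clauses satisfied.

H=T; D=F; U=T; N=F; V=F; S=T; Q=T; B=F; K=F; P=F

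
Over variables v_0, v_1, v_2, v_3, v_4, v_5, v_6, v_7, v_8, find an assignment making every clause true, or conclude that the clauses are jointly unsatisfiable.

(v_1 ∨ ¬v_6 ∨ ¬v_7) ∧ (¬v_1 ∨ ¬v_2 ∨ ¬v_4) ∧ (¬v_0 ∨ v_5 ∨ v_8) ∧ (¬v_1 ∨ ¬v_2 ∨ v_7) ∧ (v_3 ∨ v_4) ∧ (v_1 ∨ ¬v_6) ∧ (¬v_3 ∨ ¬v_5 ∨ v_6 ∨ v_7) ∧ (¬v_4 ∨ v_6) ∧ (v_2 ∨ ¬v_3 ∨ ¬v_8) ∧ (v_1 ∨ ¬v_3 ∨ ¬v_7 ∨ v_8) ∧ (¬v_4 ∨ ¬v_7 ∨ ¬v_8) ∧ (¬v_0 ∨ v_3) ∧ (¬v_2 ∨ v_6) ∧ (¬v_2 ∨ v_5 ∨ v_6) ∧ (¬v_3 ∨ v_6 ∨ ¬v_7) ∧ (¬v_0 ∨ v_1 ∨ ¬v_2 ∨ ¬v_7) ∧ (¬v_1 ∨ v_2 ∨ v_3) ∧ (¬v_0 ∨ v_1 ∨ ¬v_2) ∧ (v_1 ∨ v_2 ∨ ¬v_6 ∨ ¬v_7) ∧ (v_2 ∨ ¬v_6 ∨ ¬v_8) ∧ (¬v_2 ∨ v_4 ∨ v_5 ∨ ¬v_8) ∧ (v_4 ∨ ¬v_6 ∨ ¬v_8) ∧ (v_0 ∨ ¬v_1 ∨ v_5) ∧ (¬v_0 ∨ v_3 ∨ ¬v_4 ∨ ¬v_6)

Set v_0 = False.
Set v_1 = True.
  then (v_0 ∨ ¬v_1 ∨ v_5) forces v_5 = True.
Set v_2 = False.
  then (¬v_1 ∨ v_2 ∨ v_3) forces v_3 = True.
  then (v_2 ∨ ¬v_3 ∨ ¬v_8) forces v_8 = False.
Set v_4 = True.
  then (¬v_4 ∨ v_6) forces v_6 = True.
Set v_7 = True.
All clauses satisfied.

v_0 = False, v_1 = True, v_2 = False, v_3 = True, v_4 = True, v_5 = True, v_6 = True, v_7 = True, v_8 = False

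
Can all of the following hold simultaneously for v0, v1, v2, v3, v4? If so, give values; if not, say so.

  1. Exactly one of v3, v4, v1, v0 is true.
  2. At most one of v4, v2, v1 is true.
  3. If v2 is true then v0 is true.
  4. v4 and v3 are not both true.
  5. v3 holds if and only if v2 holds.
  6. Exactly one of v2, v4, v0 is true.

v0=T; v1=F; v2=F; v3=F; v4=F

  (1) {v3, v4, v1, v0}: 1 true — exactly one ✓
  (2) {v4, v2, v1}: 0 true — at most one ✓
  (3) v2=F ⇒ v0: vacuous ✓
  (4) v4=F, v3=F — not both ✓
  (5) v3=F, v2=F — same ✓
  (6) {v2, v4, v0}: 1 true — exactly one ✓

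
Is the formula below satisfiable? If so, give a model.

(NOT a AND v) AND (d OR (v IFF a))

a = False, d = True, v = True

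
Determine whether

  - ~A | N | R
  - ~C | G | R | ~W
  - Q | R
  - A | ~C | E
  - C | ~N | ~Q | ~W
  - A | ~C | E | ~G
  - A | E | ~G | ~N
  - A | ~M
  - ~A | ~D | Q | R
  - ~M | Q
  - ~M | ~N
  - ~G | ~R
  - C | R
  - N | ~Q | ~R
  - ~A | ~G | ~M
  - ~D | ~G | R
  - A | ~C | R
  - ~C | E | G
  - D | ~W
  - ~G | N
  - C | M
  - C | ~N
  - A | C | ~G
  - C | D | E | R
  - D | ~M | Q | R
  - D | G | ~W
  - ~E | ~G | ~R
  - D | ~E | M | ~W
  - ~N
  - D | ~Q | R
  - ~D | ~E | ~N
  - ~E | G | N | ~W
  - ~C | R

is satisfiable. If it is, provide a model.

N = False, E = True, C = True, A = True, M = False, D = False, R = True, W = False, Q = False, G = False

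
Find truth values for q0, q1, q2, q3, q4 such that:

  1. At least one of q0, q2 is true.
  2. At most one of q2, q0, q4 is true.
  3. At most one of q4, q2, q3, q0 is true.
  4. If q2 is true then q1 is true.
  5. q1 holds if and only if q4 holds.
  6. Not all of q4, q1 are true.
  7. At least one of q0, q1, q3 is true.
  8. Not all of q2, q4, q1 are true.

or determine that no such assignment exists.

q0=T, q1=F, q2=F, q3=F, q4=F

  (1) {q0, q2}: 1 true — at least one ✓
  (2) {q2, q0, q4}: 1 true — at most one ✓
  (3) {q4, q2, q3, q0}: 1 true — at most one ✓
  (4) q2=F ⇒ q1: vacuous ✓
  (5) q1=F, q4=F — same ✓
  (6) {q4, q1}: 0/2 true — not all ✓
  (7) {q0, q1, q3}: 1 true — at least one ✓
  (8) {q2, q4, q1}: 0/3 true — not all ✓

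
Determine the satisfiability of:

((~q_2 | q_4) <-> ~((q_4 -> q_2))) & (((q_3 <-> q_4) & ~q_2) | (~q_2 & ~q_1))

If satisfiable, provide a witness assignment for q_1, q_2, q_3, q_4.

q_1 = False; q_2 = False; q_3 = False; q_4 = True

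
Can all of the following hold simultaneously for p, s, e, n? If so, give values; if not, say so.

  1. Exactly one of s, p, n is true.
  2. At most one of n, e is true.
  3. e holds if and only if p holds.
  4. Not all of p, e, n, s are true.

p = True; s = False; e = True; n = False

  (1) {s, p, n}: 1 true — exactly one ✓
  (2) {n, e}: 1 true — at most one ✓
  (3) e=T, p=T — same ✓
  (4) {p, e, n, s}: 2/4 true — not all ✓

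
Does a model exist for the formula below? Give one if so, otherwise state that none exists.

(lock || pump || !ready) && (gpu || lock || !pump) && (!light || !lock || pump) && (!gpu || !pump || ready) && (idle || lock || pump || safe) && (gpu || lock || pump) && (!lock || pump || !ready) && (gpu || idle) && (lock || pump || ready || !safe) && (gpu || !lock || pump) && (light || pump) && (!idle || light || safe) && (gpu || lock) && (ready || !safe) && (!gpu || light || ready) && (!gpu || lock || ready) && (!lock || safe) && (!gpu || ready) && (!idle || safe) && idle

Unit clause (idle) forces idle = True.
In (!idle || safe) only safe is left, so safe = True.
In (ready || !safe) only ready is left, so ready = True.
Set light = True.
Set pump = True.
Set gpu = True.
Set lock = True.
All clauses satisfied.

light=T; pump=T; gpu=T; safe=T; idle=T; ready=T; lock=T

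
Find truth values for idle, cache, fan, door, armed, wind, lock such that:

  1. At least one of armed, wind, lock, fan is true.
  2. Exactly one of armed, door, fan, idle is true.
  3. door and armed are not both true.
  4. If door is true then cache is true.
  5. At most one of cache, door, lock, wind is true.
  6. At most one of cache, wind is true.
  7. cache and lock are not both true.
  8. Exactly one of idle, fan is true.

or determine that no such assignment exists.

idle: True; cache: False; fan: False; door: False; armed: False; wind: False; lock: True

  (1) {armed, wind, lock, fan}: 1 true — at least one ✓
  (2) {armed, door, fan, idle}: 1 true — exactly one ✓
  (3) door=F, armed=F — not both ✓
  (4) door=F ⇒ cache: vacuous ✓
  (5) {cache, door, lock, wind}: 1 true — at most one ✓
  (6) {cache, wind}: 0 true — at most one ✓
  (7) cache=F, lock=T — not both ✓
  (8) {idle, fan}: 1 true — exactly one ✓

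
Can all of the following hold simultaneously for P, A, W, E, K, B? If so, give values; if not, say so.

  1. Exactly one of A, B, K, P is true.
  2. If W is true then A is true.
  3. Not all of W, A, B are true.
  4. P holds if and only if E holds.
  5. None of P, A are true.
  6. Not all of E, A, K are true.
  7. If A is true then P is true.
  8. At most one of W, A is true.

P = False, A = False, W = False, E = False, K = True, B = False

  (1) {A, B, K, P}: 1 true — exactly one ✓
  (2) W=F ⇒ A: vacuous ✓
  (3) {W, A, B}: 0/3 true — not all ✓
  (4) P=F, E=F — same ✓
  (5) {P, A}: 0 true — none ✓
  (6) {E, A, K}: 1/3 true — not all ✓
  (7) A=F ⇒ P: vacuous ✓
  (8) {W, A}: 0 true — at most one ✓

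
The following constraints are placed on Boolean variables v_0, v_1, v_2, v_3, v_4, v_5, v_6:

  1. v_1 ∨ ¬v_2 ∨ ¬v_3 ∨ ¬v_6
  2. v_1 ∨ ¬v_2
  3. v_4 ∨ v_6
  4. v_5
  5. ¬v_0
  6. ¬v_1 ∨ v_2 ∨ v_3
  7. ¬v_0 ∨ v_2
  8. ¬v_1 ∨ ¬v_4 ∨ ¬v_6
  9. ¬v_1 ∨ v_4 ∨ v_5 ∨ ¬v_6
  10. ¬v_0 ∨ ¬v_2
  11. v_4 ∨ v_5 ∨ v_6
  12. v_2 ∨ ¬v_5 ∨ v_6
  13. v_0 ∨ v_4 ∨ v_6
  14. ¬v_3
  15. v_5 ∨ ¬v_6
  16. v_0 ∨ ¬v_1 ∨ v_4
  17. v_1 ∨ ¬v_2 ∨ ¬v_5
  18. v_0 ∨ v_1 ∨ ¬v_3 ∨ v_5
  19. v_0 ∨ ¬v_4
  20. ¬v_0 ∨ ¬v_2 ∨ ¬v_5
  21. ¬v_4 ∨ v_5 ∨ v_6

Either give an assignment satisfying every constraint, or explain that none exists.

Unit clause (v_5) forces v_5 = True.
Unit clause (¬v_0) forces v_0 = False.
Unit clause (¬v_3) forces v_3 = False.
In (v_0 ∨ ¬v_4) only ¬v_4 is left, so v_4 = False.
In (v_4 ∨ v_6) only v_6 is left, so v_6 = True.
In (v_0 ∨ ¬v_1 ∨ v_4) only ¬v_1 is left, so v_1 = False.
In (v_1 ∨ ¬v_2 ∨ ¬v_5) only ¬v_2 is left, so v_2 = False.
All clauses satisfied.

v_0 = False, v_1 = False, v_2 = False, v_3 = False, v_4 = False, v_5 = True, v_6 = True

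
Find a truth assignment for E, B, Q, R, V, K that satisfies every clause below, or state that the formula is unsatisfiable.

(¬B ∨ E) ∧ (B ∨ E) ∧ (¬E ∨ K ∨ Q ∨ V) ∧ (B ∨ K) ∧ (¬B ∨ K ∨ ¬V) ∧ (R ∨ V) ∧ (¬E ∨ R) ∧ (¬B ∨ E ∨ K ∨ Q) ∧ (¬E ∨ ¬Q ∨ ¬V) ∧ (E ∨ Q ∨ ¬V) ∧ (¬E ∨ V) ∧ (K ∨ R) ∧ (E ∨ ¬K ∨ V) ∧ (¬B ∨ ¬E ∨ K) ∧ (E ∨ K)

E: True, B: True, Q: False, R: True, V: True, K: True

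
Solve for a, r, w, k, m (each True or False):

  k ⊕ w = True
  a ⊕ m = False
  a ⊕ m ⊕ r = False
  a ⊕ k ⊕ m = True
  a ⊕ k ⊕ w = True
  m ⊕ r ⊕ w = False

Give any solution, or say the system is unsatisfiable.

a = False, r = False, w = False, k = True, m = False

k ⊕ w = T ⊕ F = True ✓
a ⊕ m = F ⊕ F = False ✓
a ⊕ m ⊕ r = F ⊕ F ⊕ F = False ✓
a ⊕ k ⊕ m = F ⊕ T ⊕ F = True ✓
a ⊕ k ⊕ w = F ⊕ T ⊕ F = True ✓
m ⊕ r ⊕ w = F ⊕ F ⊕ F = False ✓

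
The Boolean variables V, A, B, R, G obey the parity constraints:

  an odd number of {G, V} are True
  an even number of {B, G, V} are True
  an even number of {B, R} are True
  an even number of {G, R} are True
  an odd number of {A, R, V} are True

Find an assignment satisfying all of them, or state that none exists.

V = False, A = False, B = True, R = True, G = True

{G, V}: 1 true → odd ✓
{B, G, V}: 2 true → even ✓
{B, R}: 2 true → even ✓
{G, R}: 2 true → even ✓
{A, R, V}: 1 true → odd ✓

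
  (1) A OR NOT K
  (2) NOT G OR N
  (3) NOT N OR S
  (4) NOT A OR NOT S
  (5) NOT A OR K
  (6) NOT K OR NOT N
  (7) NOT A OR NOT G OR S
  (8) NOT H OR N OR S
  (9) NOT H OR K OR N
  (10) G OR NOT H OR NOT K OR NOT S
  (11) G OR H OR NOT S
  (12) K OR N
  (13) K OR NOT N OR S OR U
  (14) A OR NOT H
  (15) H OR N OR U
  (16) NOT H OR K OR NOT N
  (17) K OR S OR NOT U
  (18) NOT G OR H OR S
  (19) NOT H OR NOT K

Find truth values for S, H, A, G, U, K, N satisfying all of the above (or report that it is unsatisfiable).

Set S = False.
  then (NOT N OR S) forces N = False.
  then (NOT H OR N OR S) forces H = False.
  then (K OR N) forces K = True.
  then (H OR N OR U) forces U = True.
  then (NOT G OR H OR S) forces G = False.
  then (A OR NOT K) forces A = True.
All clauses satisfied.

S=F; H=F; A=T; G=F; U=T; K=T; N=F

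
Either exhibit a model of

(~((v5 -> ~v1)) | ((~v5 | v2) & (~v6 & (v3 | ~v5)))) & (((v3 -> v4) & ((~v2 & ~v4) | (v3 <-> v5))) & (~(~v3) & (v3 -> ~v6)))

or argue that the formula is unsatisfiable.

v1 = True, v2 = False, v3 = True, v4 = True, v5 = True, v6 = False

  ~((v5 -> ~v1)) | ((~v5 | v2) & (~v6 & (v3 | ~v5))) = True
    ~((v5 -> ~v1)) = True
      v5 -> ~v1 = False
        ~v1 = False
    (~v5 | v2) & (~v6 & (v3 | ~v5)) = False
      ~v5 | v2 = False
        ~v5 = False
      ~v6 & (v3 | ~v5) = True
        ~v6 = True
        v3 | ~v5 = True
          ~v5 = False
  ((v3 -> v4) & ((~v2 & ~v4) | (v3 <-> v5))) & (~(~v3) & (v3 -> ~v6)) = True
    (v3 -> v4) & ((~v2 & ~v4) | (v3 <-> v5)) = True
      v3 -> v4 = True
      (~v2 & ~v4) | (v3 <-> v5) = True
        ~v2 & ~v4 = False
          ~v2 = True
          ~v4 = False
        v3 <-> v5 = True
    ~(~v3) & (v3 -> ~v6) = True
      ~(~v3) = True
        ~v3 = False
      v3 -> ~v6 = True
        ~v6 = True
Both conjuncts True, so the formula holds.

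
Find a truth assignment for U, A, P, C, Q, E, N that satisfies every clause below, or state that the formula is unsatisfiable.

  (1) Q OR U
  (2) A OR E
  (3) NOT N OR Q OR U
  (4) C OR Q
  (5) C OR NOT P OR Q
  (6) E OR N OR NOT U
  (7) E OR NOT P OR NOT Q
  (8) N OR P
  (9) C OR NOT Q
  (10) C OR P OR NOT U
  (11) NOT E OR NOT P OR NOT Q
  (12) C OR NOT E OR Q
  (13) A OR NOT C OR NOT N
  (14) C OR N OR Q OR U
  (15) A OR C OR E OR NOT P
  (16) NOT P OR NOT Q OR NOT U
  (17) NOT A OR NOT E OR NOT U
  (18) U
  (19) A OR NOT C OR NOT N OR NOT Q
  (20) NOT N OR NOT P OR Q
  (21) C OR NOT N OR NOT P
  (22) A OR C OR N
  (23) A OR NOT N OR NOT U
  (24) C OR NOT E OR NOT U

U = True, A = True, P = False, C = True, Q = False, E = False, N = True

Unit clause (U) forces U = True.
Set A = True.
  then (NOT A OR NOT E OR NOT U) forces E = False.
  then (E OR N OR NOT U) forces N = True.
Try P = True:
  (E OR NOT P OR NOT Q) forces Q = False.
  clause (NOT N OR NOT P OR Q) is falsified — backtrack.
So P = False.
  then (C OR P OR NOT U) forces C = True.
Set Q = False.
All clauses satisfied.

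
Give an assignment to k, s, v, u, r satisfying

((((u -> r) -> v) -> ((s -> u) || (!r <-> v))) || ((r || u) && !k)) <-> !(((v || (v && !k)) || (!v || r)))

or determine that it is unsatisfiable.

k: True; s: True; v: True; u: False; r: True

  ((((u -> r) -> v) -> ((s -> u) || (!r <-> v))) || ((r || u) && !k)) <-> !(((v || (v && !k)) || (!v || r))) = True
    (((u -> r) -> v) -> ((s -> u) || (!r <-> v))) || ((r || u) && !k) = False
      ((u -> r) -> v) -> ((s -> u) || (!r <-> v)) = False
        (u -> r) -> v = True
          u -> r = True
        (s -> u) || (!r <-> v) = False
          s -> u = False
          !r <-> v = False
            !r = False
      (r || u) && !k = False
        r || u = True
        !k = False
    !(((v || (v && !k)) || (!v || r))) = False
      (v || (v && !k)) || (!v || r) = True
        v || (v && !k) = True
          v && !k = False
            !k = False
        !v || r = True
          !v = False
The formula evaluates to True.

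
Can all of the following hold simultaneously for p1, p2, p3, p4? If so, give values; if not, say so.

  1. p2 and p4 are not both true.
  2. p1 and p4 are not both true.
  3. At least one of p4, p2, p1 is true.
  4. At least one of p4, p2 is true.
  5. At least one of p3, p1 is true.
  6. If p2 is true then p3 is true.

p1 = False; p2 = False; p3 = True; p4 = True

  (1) p2=F, p4=T — not both ✓
  (2) p1=F, p4=T — not both ✓
  (3) {p4, p2, p1}: 1 true — at least one ✓
  (4) {p4, p2}: 1 true — at least one ✓
  (5) {p3, p1}: 1 true — at least one ✓
  (6) p2=F ⇒ p3: vacuous ✓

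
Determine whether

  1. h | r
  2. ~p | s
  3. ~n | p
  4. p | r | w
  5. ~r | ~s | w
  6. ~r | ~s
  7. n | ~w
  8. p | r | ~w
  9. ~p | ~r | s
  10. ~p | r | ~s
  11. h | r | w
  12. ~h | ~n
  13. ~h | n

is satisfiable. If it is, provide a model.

r: True, p: False, n: False, h: False, s: False, w: False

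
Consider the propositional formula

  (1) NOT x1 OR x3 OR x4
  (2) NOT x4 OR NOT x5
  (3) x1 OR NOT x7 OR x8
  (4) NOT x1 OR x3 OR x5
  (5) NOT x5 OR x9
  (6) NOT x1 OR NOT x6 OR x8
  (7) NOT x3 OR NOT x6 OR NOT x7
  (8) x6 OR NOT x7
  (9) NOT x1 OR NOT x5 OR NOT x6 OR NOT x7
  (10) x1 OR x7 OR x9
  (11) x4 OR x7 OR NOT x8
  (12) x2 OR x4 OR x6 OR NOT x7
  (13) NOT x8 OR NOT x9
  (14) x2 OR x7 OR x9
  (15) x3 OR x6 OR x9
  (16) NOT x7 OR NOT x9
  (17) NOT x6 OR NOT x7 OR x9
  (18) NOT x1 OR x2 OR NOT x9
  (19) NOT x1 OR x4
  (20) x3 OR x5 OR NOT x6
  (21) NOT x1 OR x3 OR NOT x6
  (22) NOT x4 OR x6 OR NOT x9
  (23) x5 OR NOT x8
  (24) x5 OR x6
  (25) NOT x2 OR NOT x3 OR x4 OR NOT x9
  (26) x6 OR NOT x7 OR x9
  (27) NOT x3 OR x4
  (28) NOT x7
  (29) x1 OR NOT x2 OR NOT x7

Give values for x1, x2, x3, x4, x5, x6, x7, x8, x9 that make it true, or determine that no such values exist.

Unit clause (NOT x7) forces x7 = False.
Set x1 = False.
  then (x1 OR x7 OR x9) forces x9 = True.
  then (NOT x8 OR NOT x9) forces x8 = False.
Set x2 = False.
Set x3 = False.
Try x4 = True:
  (NOT x4 OR NOT x5) forces x5 = False.
  (x3 OR x5 OR NOT x6) forces x6 = False.
  clause (NOT x4 OR x6 OR NOT x9) is falsified — backtrack.
So x4 = False.
Try x5 = False:
  (x3 OR x5 OR NOT x6) forces x6 = False.
  clause (x5 OR x6) is falsified — backtrack.
So x5 = True.
Set x6 = False.
All clauses satisfied.

x1 = False; x2 = False; x3 = False; x4 = False; x5 = True; x6 = False; x7 = False; x8 = False; x9 = True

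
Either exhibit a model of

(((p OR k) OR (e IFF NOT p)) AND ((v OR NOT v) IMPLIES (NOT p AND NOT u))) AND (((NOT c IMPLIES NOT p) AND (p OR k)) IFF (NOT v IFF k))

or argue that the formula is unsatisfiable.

v = False, c = False, e = True, u = False, k = False, p = False

  ((p OR k) OR (e IFF NOT p)) AND ((v OR NOT v) IMPLIES (NOT p AND NOT u)) = True
    (p OR k) OR (e IFF NOT p) = True
      p OR k = False
      e IFF NOT p = True
        NOT p = True
    (v OR NOT v) IMPLIES (NOT p AND NOT u) = True
      v OR NOT v = True
        NOT v = True
      NOT p AND NOT u = True
        NOT p = True
        NOT u = True
  ((NOT c IMPLIES NOT p) AND (p OR k)) IFF (NOT v IFF k) = True
    (NOT c IMPLIES NOT p) AND (p OR k) = False
      NOT c IMPLIES NOT p = True
        NOT c = True
        NOT p = True
      p OR k = False
    NOT v IFF k = False
      NOT v = True
Both conjuncts True, so the formula holds.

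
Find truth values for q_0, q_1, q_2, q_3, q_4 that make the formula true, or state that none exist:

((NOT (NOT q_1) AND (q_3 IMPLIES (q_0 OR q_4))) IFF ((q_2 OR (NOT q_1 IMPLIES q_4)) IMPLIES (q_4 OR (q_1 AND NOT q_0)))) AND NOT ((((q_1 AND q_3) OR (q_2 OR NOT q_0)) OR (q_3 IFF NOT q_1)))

No satisfying assignment exists.

Case q_0 = True: the formula simplifies to (NOT (NOT q_1) IFF ((q_2 OR (NOT q_1 IMPLIES q_4)) IMPLIES q_4)) AND NOT ((((q_1 AND q_3) OR q_2) OR (q_3 IFF NOT q_1))).
  q_1 = True: simplifies to q_4 AND NOT (((q_3 OR q_2) OR NOT q_3)).
    q_3 = True: the conjunct NOT (((q_3 OR q_2) OR NOT q_3)) becomes NOT ((True OR False)) = False.
    q_3 = False: the conjunct NOT (((q_3 OR q_2) OR NOT q_3)) becomes NOT ((q_2 OR True)) = False.
  q_1 = False: simplifies to NOT (((q_2 OR q_4) IMPLIES q_4)) AND NOT ((q_2 OR q_3)).
    q_2 = True: the conjunct NOT ((q_2 OR q_3)) becomes NOT ((True OR q_3)) = False.
    q_2 = False: simplifies to NOT ((q_4 IMPLIES q_4)) AND NOT q_3.
      q_4 = True: the conjunct NOT ((q_4 IMPLIES q_4)) becomes NOT ((True IMPLIES True)) = False.
      q_4 = False: the conjunct NOT ((q_4 IMPLIES q_4)) becomes NOT ((False IMPLIES False)) = False.
Case q_0 = False: the conjunct NOT ((((q_1 AND q_3) OR (q_2 OR NOT q_0)) OR (q_3 IFF NOT q_1))) becomes NOT ((True OR (q_3 IFF NOT q_1))) = False.
Both cases fail — unsatisfiable.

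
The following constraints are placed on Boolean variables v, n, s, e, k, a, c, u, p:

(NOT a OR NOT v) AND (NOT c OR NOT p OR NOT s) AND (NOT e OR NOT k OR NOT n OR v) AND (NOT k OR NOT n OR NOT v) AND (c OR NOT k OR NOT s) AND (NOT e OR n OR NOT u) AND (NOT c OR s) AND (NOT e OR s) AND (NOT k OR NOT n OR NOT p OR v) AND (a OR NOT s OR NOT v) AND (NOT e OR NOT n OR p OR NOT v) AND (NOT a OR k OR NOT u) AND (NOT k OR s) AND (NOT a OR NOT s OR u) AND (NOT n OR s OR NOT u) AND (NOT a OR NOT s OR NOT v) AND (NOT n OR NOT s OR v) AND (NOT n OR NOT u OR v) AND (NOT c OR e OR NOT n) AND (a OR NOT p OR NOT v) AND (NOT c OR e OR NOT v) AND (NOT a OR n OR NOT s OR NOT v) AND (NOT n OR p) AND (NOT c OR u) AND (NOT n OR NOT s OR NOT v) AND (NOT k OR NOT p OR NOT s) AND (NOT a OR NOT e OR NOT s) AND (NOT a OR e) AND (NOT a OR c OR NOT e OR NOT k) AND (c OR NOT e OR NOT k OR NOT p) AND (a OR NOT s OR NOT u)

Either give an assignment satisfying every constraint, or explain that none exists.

v=F, n=F, s=T, e=T, k=F, a=F, c=F, u=F, p=T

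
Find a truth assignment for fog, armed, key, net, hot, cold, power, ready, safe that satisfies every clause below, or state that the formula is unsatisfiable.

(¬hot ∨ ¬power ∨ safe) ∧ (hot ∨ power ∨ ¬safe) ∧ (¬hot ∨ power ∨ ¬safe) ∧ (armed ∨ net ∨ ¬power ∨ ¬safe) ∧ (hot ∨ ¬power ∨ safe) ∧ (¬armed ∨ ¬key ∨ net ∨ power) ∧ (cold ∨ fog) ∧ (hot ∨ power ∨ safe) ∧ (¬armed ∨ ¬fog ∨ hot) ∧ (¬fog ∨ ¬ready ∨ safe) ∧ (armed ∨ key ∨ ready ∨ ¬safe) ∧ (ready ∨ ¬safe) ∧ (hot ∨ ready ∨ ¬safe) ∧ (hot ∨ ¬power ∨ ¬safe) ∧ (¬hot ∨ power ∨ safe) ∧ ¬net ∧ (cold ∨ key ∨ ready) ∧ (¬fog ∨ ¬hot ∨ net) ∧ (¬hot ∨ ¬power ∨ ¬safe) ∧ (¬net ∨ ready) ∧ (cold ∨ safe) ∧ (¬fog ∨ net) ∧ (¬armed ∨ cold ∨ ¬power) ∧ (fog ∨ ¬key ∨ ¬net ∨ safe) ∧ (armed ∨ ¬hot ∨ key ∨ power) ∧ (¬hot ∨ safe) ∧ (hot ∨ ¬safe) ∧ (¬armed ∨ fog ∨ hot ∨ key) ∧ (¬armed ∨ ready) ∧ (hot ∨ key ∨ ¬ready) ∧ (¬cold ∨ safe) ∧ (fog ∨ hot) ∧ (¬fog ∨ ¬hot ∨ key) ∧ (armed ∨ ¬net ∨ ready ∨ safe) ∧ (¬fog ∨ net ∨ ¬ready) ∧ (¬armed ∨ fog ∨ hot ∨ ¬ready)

Unsatisfiable

Case net = True:
  Clause (¬net) is falsified — contradiction.
Case net = False:
  (¬fog ∨ net) forces fog = False.
  (cold ∨ fog) forces cold = True.
  (¬cold ∨ safe) forces safe = True.
  (ready ∨ ¬safe) forces ready = True.
  (hot ∨ ¬safe) forces hot = True.
  (¬hot ∨ power ∨ ¬safe) forces power = True.
  Clause (¬hot ∨ ¬power ∨ ¬safe) is falsified — contradiction.
Both cases fail, so the formula is unsatisfiable.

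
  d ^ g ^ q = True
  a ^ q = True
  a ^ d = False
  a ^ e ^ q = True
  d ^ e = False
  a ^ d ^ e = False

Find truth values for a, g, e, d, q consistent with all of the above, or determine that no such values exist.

a=F, g=F, e=F, d=F, q=T

d ^ g ^ q = F ^ F ^ T = True ✓
a ^ q = F ^ T = True ✓
a ^ d = F ^ F = False ✓
a ^ e ^ q = F ^ F ^ T = True ✓
d ^ e = F ^ F = False ✓
a ^ d ^ e = F ^ F ^ F = False ✓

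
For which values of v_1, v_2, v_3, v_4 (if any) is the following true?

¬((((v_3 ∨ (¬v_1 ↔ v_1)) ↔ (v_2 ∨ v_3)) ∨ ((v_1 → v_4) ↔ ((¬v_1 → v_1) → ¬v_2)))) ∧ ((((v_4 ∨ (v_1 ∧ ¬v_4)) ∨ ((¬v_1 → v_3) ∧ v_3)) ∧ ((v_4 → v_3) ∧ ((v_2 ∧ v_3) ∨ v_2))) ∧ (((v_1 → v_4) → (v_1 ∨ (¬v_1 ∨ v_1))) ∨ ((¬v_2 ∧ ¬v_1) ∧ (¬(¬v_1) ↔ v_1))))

Unsatisfiable

Case v_1 = True: the formula simplifies to ¬(((v_3 ↔ (v_2 ∨ v_3)) ∨ (v_4 ↔ ¬v_2))) ∧ (((v_4 ∨ ¬v_4) ∨ v_3) ∧ ((v_4 → v_3) ∧ ((v_2 ∧ v_3) ∨ v_2))).
  v_2 = True: simplifies to ¬((v_3 ∨ ¬v_4)) ∧ (((v_4 ∨ ¬v_4) ∨ v_3) ∧ (v_4 → v_3)).
    v_4 = True: simplifies to ¬v_3 ∧ v_3.
      v_3 = True: the conjunct ¬v_3 is False.
      v_3 = False: the conjunct v_3 is False.
    v_4 = False: the conjunct ¬((v_3 ∨ ¬v_4)) becomes ¬((v_3 ∨ True)) = False.
  v_2 = False: the conjunct (v_2 ∧ v_3) ∨ v_2 becomes (False ∧ v_3) ∨ False = False.
Case v_1 = False: the conjunct ¬((((v_3 ∨ (¬v_1 ↔ v_1)) ↔ (v_2 ∨ v_3)) ∨ ((v_1 → v_4) ↔ ((¬v_1 → v_1) → ¬v_2)))) becomes ¬(((v_3 ↔ (v_2 ∨ v_3)) ∨ True)) = False.
Both cases fail — unsatisfiable.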